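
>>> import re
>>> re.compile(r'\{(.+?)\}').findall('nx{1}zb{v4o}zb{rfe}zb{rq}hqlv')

With the lazy modifier that quantifier settles for the fewest repetitions that let the rest of the pattern succeed (the atoms after it are unaffected and can still be greedy).
Scanning left to right: at [2:5] match '{1}', group 1 = '1'; at [7:12] match '{v4o}', group 1 = 'v4o'; at [14:19] match '{rfe}', group 1 = 'rfe'; at [21:25] match '{rq}', group 1 = 'rq'.
With a single group, `findall` returns only what that group captured — 4 items.

['1', 'v4o', 'rfe', 'rq']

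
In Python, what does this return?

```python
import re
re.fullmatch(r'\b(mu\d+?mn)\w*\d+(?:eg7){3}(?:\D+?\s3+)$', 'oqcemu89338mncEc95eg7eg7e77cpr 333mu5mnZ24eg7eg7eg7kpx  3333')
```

None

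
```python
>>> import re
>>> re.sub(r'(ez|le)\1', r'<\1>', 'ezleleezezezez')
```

'ez<le><ez><ez>'

After group 1 captures some text, `\1` only succeeds where that same text appears again.
`\1` in the replacement pulls in group 1's text for each match.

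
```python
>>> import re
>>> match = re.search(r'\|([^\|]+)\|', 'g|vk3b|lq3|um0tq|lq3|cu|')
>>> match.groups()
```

`re.search` scans for the first position where the pattern succeeds.
The match spans [1:7] → '|vk3b|'.
Captured: group 1 = 'vk3b'.

('vk3b',)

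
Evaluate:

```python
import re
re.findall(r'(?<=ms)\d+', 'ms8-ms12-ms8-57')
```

['8', '12', '8']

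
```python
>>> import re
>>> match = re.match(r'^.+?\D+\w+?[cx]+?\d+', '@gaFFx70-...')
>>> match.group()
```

Pattern: anchored at the start of the string; then one or more of any character (lazy), then one or more of a non-digit, then one or more of a word character (lazy); then one or more of one of [cx] (lazy), then one or more of a digit.
`re.match` won't scan ahead — the pattern has to work from the very first character.
The match spans [0:8] → '@gaFFx70'.

'@gaFFx70'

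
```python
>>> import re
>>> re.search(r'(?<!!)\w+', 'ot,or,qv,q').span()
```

(0, 2)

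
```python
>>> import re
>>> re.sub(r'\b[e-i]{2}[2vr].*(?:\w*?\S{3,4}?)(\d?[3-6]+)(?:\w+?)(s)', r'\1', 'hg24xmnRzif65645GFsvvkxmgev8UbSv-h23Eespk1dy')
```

'3pk1dy'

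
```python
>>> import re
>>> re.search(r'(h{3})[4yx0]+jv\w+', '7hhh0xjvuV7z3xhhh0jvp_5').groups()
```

('hhh',)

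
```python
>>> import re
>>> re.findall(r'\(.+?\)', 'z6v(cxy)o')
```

['(cxy)']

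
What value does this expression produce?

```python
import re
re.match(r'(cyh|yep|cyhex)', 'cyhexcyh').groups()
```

('cyh',)

Alternation isn't longest-match — the leftmost alternative that fits at this position is chosen.
`match` is anchored at position 0; if the pattern doesn't fit there, it returns None.
The match spans [0:3] → 'cyh'.
Captured: group 1 = 'cyh'.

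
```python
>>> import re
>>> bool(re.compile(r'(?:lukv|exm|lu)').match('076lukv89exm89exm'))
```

False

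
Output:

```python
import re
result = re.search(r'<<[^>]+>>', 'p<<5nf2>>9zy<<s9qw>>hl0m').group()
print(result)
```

`search` walks the string left to right and returns the first match it finds.
The match spans [1:9] → '<<5nf2>>'.

<<5nf2>>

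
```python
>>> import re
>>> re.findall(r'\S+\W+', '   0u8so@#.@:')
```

['0u8so@#.@:']

`findall` yields the raw match text (1 of them) because the pattern has no groups.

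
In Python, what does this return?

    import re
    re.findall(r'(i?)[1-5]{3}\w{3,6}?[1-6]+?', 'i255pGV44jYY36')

['i']

The pattern matches optionally a literal 'i' (captured); then exactly 3 of a character in [1-5], then 3 to 6 of a word character (lazy), then one or more of a character in [1-6] (lazy).
`findall` collects group 1 from the one match (1 total).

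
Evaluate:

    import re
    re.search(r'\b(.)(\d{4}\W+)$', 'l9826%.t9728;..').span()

This matches a word boundary (`\b`, zero-width); then any character (captured); then exactly 4 of a digit, then one or more of a non-word character (captured); then anchored at the end.
`search` walks the string left to right and returns the first match it finds.
The match spans [7:15] → 't9728;..'.
Captured: group 1 = 't', group 2 = '9728;..'.

(7, 15)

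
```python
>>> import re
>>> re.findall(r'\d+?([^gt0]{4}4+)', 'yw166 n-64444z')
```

Pattern: one or more of a digit (lazy); then exactly 4 of any character except [gt0], then one or more of a literal '4' (captured).
Matches: at [2:13] match '166 n-64444', group 1 = ' n-64444'.
One capturing group, so `findall` returns just the captured substring from the one match — 1 in all.

[' n-64444']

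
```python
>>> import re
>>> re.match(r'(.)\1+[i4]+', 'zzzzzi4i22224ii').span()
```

`\1` has to match the exact text group 1 already captured.
With `match`, the pattern is implicitly anchored at the beginning.
The match spans [0:8] → 'zzzzzi4i'.
Captured: group 1 = 'z'.

(0, 8)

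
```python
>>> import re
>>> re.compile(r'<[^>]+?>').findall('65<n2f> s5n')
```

Matches: at [2:7] → '<n2f>'.
Since nothing is captured, `findall` lists the 1 matched substring directly.

['<n2f>']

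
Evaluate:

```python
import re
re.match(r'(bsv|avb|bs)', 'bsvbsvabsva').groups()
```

`|` is ordered: at each position the engine commits to the first alternative that works.
`re.match` only tries the pattern at the start of the string.
The match spans [0:3] → 'bsv'.
Captured: group 1 = 'bsv'.

('bsv',)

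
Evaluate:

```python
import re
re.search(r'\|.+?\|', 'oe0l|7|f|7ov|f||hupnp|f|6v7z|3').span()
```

(4, 7)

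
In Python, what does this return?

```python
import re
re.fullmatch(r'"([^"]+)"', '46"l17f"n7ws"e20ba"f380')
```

None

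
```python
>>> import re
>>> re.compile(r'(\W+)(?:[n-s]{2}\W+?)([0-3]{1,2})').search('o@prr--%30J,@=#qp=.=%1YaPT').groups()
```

(',@=#', '1')

The match spans [11:22] → ',@=#qp=.=%1'.
Captured: group 1 = ',@=#', group 2 = '1'.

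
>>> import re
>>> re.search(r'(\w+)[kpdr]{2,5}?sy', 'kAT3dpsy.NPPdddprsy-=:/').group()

'kAT3dpsy'

Pattern: one or more of a word character (captured); then 2 to 5 of one of [kpdr] (lazy), then the literal 'sy'.
`search` walks the string left to right and returns the first match it finds.
The match spans [0:8] → 'kAT3dpsy'.
Captured: group 1 = 'kAT3'.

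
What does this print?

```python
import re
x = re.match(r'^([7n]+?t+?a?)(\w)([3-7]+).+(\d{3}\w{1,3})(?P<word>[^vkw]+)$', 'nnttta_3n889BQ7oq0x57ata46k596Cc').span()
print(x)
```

(0, 32)

The pattern matches anchored at the start of the string; then one or more of one of [7n] (lazy), then one or more of the literal 't' (lazy), then optionally the literal 'a' (captured); then a word character (captured); then one or more of a character in [3-7] (captured); then one or more of any character; then exactly 3 of a digit, then 1 to 3 of a word character (captured); then one or more of any character except [vkw] (captured as 'word'); then anchored at the end.
`match` is anchored at position 0; if the pattern doesn't fit there, it returns None.
The match spans [0:32] → 'nnttta_3n889BQ7oq0x57ata46k596Cc'.
Captured: group 1 = 'nnttta', group 2 = '_', group 3 = '3', group 4 = '596C', group 5 = 'c'.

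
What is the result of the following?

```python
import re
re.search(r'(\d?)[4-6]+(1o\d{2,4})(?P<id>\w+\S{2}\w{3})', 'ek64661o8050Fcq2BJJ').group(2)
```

'1o8050'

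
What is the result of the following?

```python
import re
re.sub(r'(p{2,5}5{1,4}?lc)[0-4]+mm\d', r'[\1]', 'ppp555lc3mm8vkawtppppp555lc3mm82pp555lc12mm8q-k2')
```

This matches 2 to 5 of the literal 'p', then 1 to 4 of the literal '5' (lazy), then the literal 'lc' (captured); then one or more of a character in [0-4]; then the literal 'mm', then a digit.
Matches: at [0:12] → 'ppp555lc3mm8'; at [17:31] → 'ppppp555lc3mm8'; at [32:44] → 'pp555lc12mm8'.
`\1` in the replacement pulls in group 1's text for each match.

'[ppp555lc]vkawt[ppppp555lc]2[pp555lc]q-k2'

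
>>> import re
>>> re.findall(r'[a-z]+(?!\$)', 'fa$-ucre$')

['f', 'ucr']

A negative assertion filters positions out without eating any characters.
Matches: at [0:1] → 'f'; at [4:7] → 'ucr'.
With no groups in the pattern, `findall` gives back each whole match — 2 here.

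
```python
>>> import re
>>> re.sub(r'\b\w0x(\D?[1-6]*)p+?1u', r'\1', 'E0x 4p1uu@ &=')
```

Pattern: a word boundary (`\b`, zero-width); then a word character, then the literal '0x'; then optionally a non-digit, then zero or more of a character in [1-6] (captured); then one or more of the literal 'p' (lazy), then the literal '1u'.
The replacement refers to a captured group, so each match is rewritten using its own captured text.

' 4u@ &='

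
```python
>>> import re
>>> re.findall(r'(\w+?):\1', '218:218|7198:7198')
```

['218', '7198']

`\1` has to match the exact text group 1 already captured.
Scanning left to right: at [0:7] match '218:218', group 1 = '218'; at [8:17] match '7198:7198', group 1 = '7198'.
`findall` collects group 1 from each match (2 total).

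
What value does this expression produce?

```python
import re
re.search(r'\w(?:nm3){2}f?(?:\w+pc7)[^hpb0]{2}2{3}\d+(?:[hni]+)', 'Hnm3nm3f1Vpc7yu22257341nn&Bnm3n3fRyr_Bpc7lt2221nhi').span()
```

The pattern matches a word character, then the literal 'nm3' repeated 2 times; then optionally a literal 'f'; then one or more of a word character, then the literal 'pc7' (non-capturing group); then exactly 2 of any character except [hpb0], then exactly 3 of a literal '2', then one or more of a digit; then one or more of one of [hni] (non-capturing group).
Unlike `match`, `search` isn't anchored — it looks for the pattern anywhere in the string.
The match spans [0:25] → 'Hnm3nm3f1Vpc7yu22257341nn'.

(0, 25)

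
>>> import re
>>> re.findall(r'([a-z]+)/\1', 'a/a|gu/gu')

The backreference `\1` re-matches whatever the first group consumed, character for character.
Walking the string: at [0:3] match 'a/a', group 1 = 'a'; at [4:9] match 'gu/gu', group 1 = 'gu'.
One capturing group, so `findall` returns just the captured substring from each match — 2 in all.

['a', 'gu']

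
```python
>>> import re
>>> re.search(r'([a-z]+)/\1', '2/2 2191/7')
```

None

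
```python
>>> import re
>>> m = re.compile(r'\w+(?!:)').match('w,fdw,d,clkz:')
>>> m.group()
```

`(?!…)`/`(?<!…)` only lets a position through if the neighbouring text does NOT match; no characters are consumed.
With `match`, the pattern is implicitly anchored at the beginning.
The match spans [0:1] → 'w'.

'w'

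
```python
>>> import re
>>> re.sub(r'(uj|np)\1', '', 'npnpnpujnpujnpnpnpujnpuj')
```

'npujnpujnpujnpuj'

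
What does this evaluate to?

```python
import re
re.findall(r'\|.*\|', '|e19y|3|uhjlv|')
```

`findall` yields the raw match text (1 of them) because the pattern has no groups.

['|e19y|3|uhjlv|']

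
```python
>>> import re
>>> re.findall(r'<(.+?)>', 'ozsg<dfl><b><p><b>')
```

['dfl', 'b', 'p', 'b']

A `+?`/`*?`/`{m,n}?` starts at its minimum and grows only as far as needed for what follows to match.
Walking the string: at [4:9] match '<dfl>', group 1 = 'dfl'; at [9:12] match '<b>', group 1 = 'b'; at [12:15] match '<p>', group 1 = 'p'; at [15:18] match '<b>', group 1 = 'b'.
Because there's exactly one group, `findall` drops the full match and keeps group 1 from each hit.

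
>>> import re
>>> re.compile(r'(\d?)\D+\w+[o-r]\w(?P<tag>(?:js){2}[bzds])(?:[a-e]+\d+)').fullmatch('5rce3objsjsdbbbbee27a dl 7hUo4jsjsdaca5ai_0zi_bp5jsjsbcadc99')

This matches optionally a digit (captured); then one or more of a non-digit; then one or more of a word character; then a character in [o-r], then a word character; then the literal 'js' repeated 2 times, then one of [bzds] (captured as 'tag'); then one or more of a character in [a-e], then one or more of a digit (non-capturing group).
`re.fullmatch` is like wrapping the pattern in `^…$` (in single-line mode).
Here the string isn't matched end-to-end, so the call returns None.

None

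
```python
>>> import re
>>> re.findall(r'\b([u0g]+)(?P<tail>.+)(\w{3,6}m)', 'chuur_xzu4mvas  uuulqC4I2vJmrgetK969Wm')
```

This matches a word boundary (`\b`, zero-width); then one or more of one of [u0g] (captured); then one or more of any character (captured as 'tail'); then 3 to 6 of a word character, then the literal 'm' (captured).
Walking the string: at [16:38] match 'uuulqC4I2vJmrgetK969Wm', groups = ('uuu', 'lqC4I2vJmrgetK9', '69Wm').
Multiple groups make `findall` return tuples — one 3-tuple for the one match.

[('uuu', 'lqC4I2vJmrgetK9', '69Wm')]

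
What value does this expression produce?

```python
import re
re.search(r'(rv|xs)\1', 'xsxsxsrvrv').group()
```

A backreference is literal: `\1` must see the identical characters the first group matched.
`re.search` scans for the first position where the pattern succeeds.
The match spans [0:4] → 'xsxs'.
Captured: group 1 = 'xs'.

'xsxs'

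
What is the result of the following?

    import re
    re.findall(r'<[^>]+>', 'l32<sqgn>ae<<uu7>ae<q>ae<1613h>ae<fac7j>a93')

`findall` yields the raw match text (5 of them) because the pattern has no groups.

['<sqgn>', '<<uu7>', '<q>', '<1613h>', '<fac7j>']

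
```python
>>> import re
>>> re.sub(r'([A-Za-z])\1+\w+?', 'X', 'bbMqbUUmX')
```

'XqbXX'

`\1` is not a pattern — it's the concrete string captured by group 1, re-applied verbatim.
`sub` substitutes 'X' at each match site.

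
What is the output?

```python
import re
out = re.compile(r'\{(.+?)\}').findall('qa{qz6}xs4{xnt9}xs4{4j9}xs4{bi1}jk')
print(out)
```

Lazy quantifiers expand one character at a time until the remainder of the pattern can match.
Matches: at [2:7] match '{qz6}', group 1 = 'qz6'; at [10:16] match '{xnt9}', group 1 = 'xnt9'; at [19:24] match '{4j9}', group 1 = '4j9'; at [27:32] match '{bi1}', group 1 = 'bi1'.
With a single group, `findall` returns only what that group captured — 4 items.

['qz6', 'xnt9', '4j9', 'bi1']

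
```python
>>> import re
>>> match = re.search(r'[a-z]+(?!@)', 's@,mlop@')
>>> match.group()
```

'mlo'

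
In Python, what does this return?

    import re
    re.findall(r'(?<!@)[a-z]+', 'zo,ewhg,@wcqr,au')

The negative lookaround is zero-width — it rules out positions where the adjacent text would match, without consuming anything.
Scanning left to right: at [0:2] → 'zo'; at [3:7] → 'ewhg'; at [10:13] → 'cqr'; at [14:16] → 'au'.
With no groups in the pattern, `findall` gives back each whole match — 4 here.

['zo', 'ewhg', 'cqr', 'au']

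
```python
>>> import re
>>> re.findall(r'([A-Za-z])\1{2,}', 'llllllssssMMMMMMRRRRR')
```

['l', 's', 'M', 'R']

The backreference `\1` re-matches whatever the first group consumed, character for character.
Walking the string: at [0:6] match 'llllll', group 1 = 'l'; at [6:10] match 'ssss', group 1 = 's'; at [10:16] match 'MMMMMM', group 1 = 'M'; at [16:21] match 'RRRRR', group 1 = 'R'.
`findall` collects group 1 from each match (4 total).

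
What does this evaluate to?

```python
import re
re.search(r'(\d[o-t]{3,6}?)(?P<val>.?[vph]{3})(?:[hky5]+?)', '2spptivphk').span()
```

The match spans [0:10] → '2spptivphk'.

(0, 10)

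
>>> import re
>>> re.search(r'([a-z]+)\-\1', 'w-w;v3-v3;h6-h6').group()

`\1` has to match the exact text group 1 already captured.
The match spans [0:3] → 'w-w'.

'w-w'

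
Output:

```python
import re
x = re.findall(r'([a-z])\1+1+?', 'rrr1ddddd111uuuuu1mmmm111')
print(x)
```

The backreference `\1` re-matches whatever the first group consumed, character for character.
Matches: at [0:4] match 'rrr1', group 1 = 'r'; at [4:10] match 'ddddd1', group 1 = 'd'; at [12:18] match 'uuuuu1', group 1 = 'u'; at [18:23] match 'mmmm1', group 1 = 'm'.
With a single group, `findall` returns only what that group captured — 4 items.

['r', 'd', 'u', 'm']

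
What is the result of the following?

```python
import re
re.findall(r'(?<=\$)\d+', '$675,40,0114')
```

['675']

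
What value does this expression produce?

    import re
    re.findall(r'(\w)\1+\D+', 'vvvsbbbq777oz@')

['v', '7']

The backreference `\1` re-matches whatever the first group consumed, character for character.
Walking the string: at [0:8] match 'vvvsbbbq', group 1 = 'v'; at [8:14] match '777oz@', group 1 = '7'.
`findall` collects group 1 from each match (2 total).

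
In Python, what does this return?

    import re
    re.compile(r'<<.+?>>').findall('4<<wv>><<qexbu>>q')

['<<wv>>', '<<qexbu>>']

With no groups in the pattern, `findall` gives back each whole match — 2 here.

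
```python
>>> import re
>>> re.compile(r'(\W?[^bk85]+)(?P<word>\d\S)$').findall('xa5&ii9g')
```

[('&ii', '9g')]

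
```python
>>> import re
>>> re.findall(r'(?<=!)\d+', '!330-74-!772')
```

['330', '772']

The `(?=…)`/`(?<=…)` assertion just peeks at neighbouring text; it doesn't advance the match position.
Walking the string: at [1:4] → '330'; at [9:12] → '772'.
Since nothing is captured, `findall` lists the 2 matched substrings directly.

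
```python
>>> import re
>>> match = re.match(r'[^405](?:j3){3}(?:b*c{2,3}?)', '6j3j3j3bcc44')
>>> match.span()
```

(0, 10)

`re.match` only tries the pattern at the start of the string.
The match spans [0:10] → '6j3j3j3bcc'.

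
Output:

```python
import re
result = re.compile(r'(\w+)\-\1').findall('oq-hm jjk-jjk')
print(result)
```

['jjk']

The backreference `\1` re-matches whatever the first group consumed, character for character.
`findall` collects group 1 from the one match (1 total).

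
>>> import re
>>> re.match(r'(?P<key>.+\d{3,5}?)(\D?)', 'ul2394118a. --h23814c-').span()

Pattern: one or more of any character, then 3 to 5 of a digit (lazy) (captured as 'key'); then optionally a non-digit (captured).
`re.match` won't scan ahead — the pattern has to work from the very first character.
The match spans [0:21] → 'ul2394118a. --h23814c'.
Captured: group 1 = 'ul2394118a. --h23814', group 2 = 'c'.

(0, 21)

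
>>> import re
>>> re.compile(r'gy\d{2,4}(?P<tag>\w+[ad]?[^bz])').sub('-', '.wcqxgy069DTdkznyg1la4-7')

'.wcqx-7'

The pattern matches the literal 'gy', then 2 to 4 of a digit; then one or more of a word character, then optionally one of [ad], then any character except [bz] (captured as 'tag').
Matches: at [5:23] → 'gy069DTdkznyg1la4-'.
Every occurrence is swapped for '-'.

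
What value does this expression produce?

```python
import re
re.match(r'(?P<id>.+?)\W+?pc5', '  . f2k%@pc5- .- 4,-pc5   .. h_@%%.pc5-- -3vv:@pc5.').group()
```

This matches one or more of any character (lazy) (captured as 'id'); then one or more of a non-word character (lazy), then the literal 'pc5'.
With `match`, the pattern is implicitly anchored at the beginning.
The match spans [0:12] → '  . f2k%@pc5'.
Captured: group 1 = '  . f2k'.

'  . f2k%@pc5'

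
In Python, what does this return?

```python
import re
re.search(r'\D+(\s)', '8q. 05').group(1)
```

' '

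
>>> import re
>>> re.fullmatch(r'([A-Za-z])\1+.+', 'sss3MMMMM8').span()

(0, 10)

A backreference is literal: `\1` must see the identical characters the first group matched.
For `fullmatch`, every character of the input must be accounted for by the pattern.
The match spans [0:10] → 'sss3MMMMM8'.
Captured: group 1 = 's'.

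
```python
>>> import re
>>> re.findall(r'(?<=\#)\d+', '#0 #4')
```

The lookaround is zero-width — it requires the adjacent text to match without consuming it, so the asserted text isn't part of the match.
Matches: at [1:2] → '0'; at [4:5] → '4'.
With no groups in the pattern, `findall` gives back each whole match — 2 here.

['0', '4']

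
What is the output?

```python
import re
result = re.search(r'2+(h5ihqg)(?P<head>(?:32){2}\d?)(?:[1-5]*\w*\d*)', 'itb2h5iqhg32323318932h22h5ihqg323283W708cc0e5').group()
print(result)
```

22h5ihqg323283W708cc0e5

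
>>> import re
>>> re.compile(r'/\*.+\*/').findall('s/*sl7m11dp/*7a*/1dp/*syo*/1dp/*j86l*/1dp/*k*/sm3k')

With no groups in the pattern, `findall` gives back each whole match — 1 here.

['/*sl7m11dp/*7a*/1dp/*syo*/1dp/*j86l*/1dp/*k*/']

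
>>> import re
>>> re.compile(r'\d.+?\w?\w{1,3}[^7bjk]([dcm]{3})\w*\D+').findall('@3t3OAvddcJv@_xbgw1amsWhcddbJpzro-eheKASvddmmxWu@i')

['ddc', 'cdd']

Pattern: a digit, then one or more of any character (lazy), then optionally a word character; then 1 to 3 of a word character, then any character except [7bjk]; then exactly 3 of one of [dcm] (captured); then zero or more of a word character, then one or more of a non-digit.
Walking the string: at [1:18] match '3t3OAvddcJv@_xbgw', group 1 = 'ddc'; at [18:50] match '1amsWhcddbJpzro-eheKASvddmmxWu@i', group 1 = 'cdd'.
With a single group, `findall` returns only what that group captured — 2 items.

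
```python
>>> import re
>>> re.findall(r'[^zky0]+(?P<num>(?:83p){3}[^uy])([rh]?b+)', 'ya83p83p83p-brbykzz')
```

[('83p83p83p-', 'b')]

This matches one or more of any character except [zky0]; then the literal '83p' repeated 3 times, then any character except [uy] (captured as 'num'); then optionally one of [rh], then one or more of the literal 'b' (captured).
Walking the string: at [1:13] match 'a83p83p83p-b', groups = ('83p83p83p-', 'b').
`findall` packs the 2 group values into a tuple for every match.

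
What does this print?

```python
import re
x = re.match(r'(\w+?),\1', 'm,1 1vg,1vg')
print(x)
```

None

A backreference is literal: `\1` must see the identical characters the first group matched.
`re.match` only tries the pattern at the start of the string.
Here the pattern fails at index 0, so the call returns None.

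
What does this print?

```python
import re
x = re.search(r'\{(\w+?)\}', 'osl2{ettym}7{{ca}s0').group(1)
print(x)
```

`search` walks the string left to right and returns the first match it finds.
The match spans [4:11] → '{ettym}'.
Captured: group 1 = 'ettym'.

ettym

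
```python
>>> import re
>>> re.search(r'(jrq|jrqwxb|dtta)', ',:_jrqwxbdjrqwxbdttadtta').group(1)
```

'jrq'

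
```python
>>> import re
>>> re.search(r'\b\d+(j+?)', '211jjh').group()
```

'211j'

The pattern matches a word boundary (`\b`, zero-width); then one or more of a digit; then one or more of a literal 'j' (lazy) (captured).
Lazy quantifiers expand one character at a time until the remainder of the pattern can match.
`re.search` scans for the first position where the pattern succeeds.
The match spans [0:4] → '211j'.
Captured: group 1 = 'j'.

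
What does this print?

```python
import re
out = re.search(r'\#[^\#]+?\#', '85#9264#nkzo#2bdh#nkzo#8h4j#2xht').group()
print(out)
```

#9264#

The match spans [2:8] → '#9264#'.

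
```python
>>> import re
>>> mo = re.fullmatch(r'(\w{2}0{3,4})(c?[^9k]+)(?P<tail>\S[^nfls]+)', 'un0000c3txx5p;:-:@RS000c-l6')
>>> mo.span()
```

This matches exactly 2 of a word character, then 3 to 4 of the literal '0' (captured); then optionally the literal 'c', then one or more of any character except [9k] (captured); then a non-whitespace character, then one or more of any character except [nfls] (captured as 'tail').
For `fullmatch`, every character of the input must be accounted for by the pattern.
The match spans [0:27] → 'un0000c3txx5p;:-:@RS000c-l6'.
Captured: group 1 = 'un0000', group 2 = 'c3txx5p;:-:@RS000c-', group 3 = 'l6'.

(0, 27)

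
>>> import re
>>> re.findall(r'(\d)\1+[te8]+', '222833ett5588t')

['2', '3', '5']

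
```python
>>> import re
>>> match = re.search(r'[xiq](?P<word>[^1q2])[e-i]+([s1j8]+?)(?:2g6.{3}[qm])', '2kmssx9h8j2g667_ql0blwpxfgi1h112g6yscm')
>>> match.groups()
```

This matches one of [xiq]; then any character except [1q2] (captured as 'word'); then one or more of a character in [e-i]; then one or more of one of [s1j8] (lazy) (captured); then the literal '2g6', then exactly 3 of any character, then one of [qm] (non-capturing group).
`search` walks the string left to right and returns the first match it finds.
The match spans [5:17] → 'x9h8j2g667_q'.
Captured: group 1 = '9', group 2 = '8j'.

('9', '8j')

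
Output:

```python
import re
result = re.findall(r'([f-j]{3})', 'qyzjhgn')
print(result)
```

The pattern matches exactly 3 of a character in [f-j] (captured).
Walking the string: at [3:6] match 'jhg', group 1 = 'jhg'.
Because there's exactly one group, `findall` drops the full match and keeps group 1 from the one hit.

['jhg']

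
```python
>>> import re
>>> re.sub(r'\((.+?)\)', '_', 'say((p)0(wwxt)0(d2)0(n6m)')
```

A `+?`/`*?`/`{m,n}?` starts at its minimum and grows only as far as needed for what follows to match.
Matches: at [3:7] → '((p)'; at [8:14] → '(wwxt)'; at [15:19] → '(d2)'; at [20:25] → '(n6m)'.
Every occurrence is swapped for '_'.

'say_0_0_0_'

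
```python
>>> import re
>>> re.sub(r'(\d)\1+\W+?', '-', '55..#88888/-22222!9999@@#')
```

The backreference `\1` re-matches whatever the first group consumed, character for character.
Every occurrence is swapped for '-'.

'-.#----@#'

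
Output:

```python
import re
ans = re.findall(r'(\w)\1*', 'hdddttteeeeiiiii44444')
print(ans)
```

After group 1 captures some text, `\1` only succeeds where that same text appears again.
Matches: at [0:1] match 'h', group 1 = 'h'; at [1:4] match 'ddd', group 1 = 'd'; at [4:7] match 'ttt', group 1 = 't'; at [7:11] match 'eeee', group 1 = 'e'; at [11:16] match 'iiiii', group 1 = 'i'; ….
One capturing group, so `findall` returns just the captured substring from each match — 6 in all.

['h', 'd', 't', 'e', 'i', '4']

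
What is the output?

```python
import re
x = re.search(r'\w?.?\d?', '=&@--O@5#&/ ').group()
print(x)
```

The match spans [0:1] → '='.

=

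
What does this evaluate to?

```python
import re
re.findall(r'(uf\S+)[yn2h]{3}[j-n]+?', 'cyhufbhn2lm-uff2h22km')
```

Pattern: the literal 'uf', then one or more of a non-whitespace character (captured); then exactly 3 of one of [yn2h], then one or more of a character in [j-n] (lazy).
Scanning left to right: at [3:20] match 'ufbhn2lm-uff2h22k', group 1 = 'ufbhn2lm-uff2'.
With a single group, `findall` returns only what that group captured — 1 item.

['ufbhn2lm-uff2']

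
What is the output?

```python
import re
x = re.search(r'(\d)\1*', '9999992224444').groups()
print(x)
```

A backreference is literal: `\1` must see the identical characters the first group matched.
`re.search` tries every starting position until one works.
The match spans [0:6] → '999999'.
Captured: group 1 = '9'.

('9',)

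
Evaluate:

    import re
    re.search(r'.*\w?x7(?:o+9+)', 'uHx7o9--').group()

'uHx7o9'

This matches zero or more of any character, then optionally a word character, then the literal 'x7'; then one or more of a literal 'o', then one or more of a literal '9' (non-capturing group).
The match spans [0:6] → 'uHx7o9'.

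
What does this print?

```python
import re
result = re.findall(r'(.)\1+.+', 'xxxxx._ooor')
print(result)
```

`\1` has to match the exact text group 1 already captured.
`findall` collects group 1 from the one match (1 total).

['x']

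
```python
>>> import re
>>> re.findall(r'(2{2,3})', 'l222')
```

['222']

Pattern: 2 to 3 of a literal '2' (captured).
Scanning left to right: at [1:4] match '222', group 1 = '222'.
Because there's exactly one group, `findall` drops the full match and keeps group 1 from the one hit.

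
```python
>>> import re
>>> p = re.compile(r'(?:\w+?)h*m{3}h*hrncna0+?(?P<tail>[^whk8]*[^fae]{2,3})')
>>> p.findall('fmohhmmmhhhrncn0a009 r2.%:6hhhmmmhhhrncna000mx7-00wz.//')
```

This matches one or more of a word character (lazy) (non-capturing group); then zero or more of a literal 'h', then exactly 3 of a literal 'm', then zero or more of a literal 'h'; then the literal 'hrn', then the literal 'cna', then one or more of a literal '0' (lazy); then zero or more of any character except [whk8], then 2 to 3 of any character except [fae] (captured as 'tail').
`findall` collects group 1 from the one match (1 total).

['00mx7-00wz.']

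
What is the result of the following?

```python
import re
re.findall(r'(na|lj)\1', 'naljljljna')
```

`\1` has to match the exact text group 1 already captured.
Scanning left to right: at [2:6] match 'ljlj', group 1 = 'lj'.
Because there's exactly one group, `findall` drops the full match and keeps group 1 from the one hit.

['lj']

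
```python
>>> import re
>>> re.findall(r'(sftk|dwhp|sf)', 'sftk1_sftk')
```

`|` is ordered: at each position the engine commits to the first alternative that works.
Walking the string: at [0:4] match 'sftk', group 1 = 'sftk'; at [6:10] match 'sftk', group 1 = 'sftk'.
With a single group, `findall` returns only what that group captured — 2 items.

['sftk', 'sftk']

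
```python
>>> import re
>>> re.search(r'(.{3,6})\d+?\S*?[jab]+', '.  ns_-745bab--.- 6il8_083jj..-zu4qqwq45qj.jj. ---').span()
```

Pattern: 3 to 6 of any character (captured); then one or more of a digit (lazy), then zero or more of a non-whitespace character (lazy), then one or more of one of [jab].
The match spans [1:13] → '  ns_-745bab'.

(1, 13)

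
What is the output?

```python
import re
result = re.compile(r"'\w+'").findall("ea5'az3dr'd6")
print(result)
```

["'az3dr'"]

Matches: at [3:10] → "'az3dr'".
No capturing groups, so `findall` returns the 1 full match string.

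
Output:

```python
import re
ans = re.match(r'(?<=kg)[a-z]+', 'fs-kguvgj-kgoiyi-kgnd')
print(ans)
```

None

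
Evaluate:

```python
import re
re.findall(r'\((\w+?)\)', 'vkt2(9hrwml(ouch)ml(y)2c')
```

['ouch', 'y']

Walking the string: at [11:17] match '(ouch)', group 1 = 'ouch'; at [19:22] match '(y)', group 1 = 'y'.
One capturing group, so `findall` returns just the captured substring from each match — 2 in all.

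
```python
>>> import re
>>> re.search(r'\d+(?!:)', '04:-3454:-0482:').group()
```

The negative lookahead/lookbehind blocks any match where the forbidden context is present.
`search` walks the string left to right and returns the first match it finds.
The match spans [0:1] → '0'.

'0'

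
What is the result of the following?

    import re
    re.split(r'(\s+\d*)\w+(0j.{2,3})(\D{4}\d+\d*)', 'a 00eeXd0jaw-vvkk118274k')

This matches one or more of whitespace, then zero or more of a digit (captured); then one or more of a word character; then the literal '0j', then 2 to 3 of any character (captured); then exactly 4 of a non-digit, then one or more of a digit, then zero or more of a digit (captured).
With a capturing group present, the delimiter's captured portion is kept in the result list.

['a', ' 00', '0jaw-', 'vvkk118274', 'k']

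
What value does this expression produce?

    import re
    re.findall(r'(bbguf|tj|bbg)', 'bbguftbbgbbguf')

Alternation tries branches left to right and keeps the first one that lets the overall match succeed at that position.
Walking the string: at [0:5] match 'bbguf', group 1 = 'bbguf'; at [6:9] match 'bbg', group 1 = 'bbg'; at [9:14] match 'bbguf', group 1 = 'bbguf'.
`findall` collects group 1 from each match (3 total).

['bbguf', 'bbg', 'bbguf']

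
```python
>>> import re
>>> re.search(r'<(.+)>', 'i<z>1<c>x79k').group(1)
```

'z>1<c'

Unlike `match`, `search` isn't anchored — it looks for the pattern anywhere in the string.
The match spans [1:8] → '<z>1<c>'.
Captured: group 1 = 'z>1<c'.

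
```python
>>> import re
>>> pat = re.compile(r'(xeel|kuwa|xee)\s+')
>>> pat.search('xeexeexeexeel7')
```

None

`re.search` tries every starting position until one works.
Here the pattern never matches, so the call returns None.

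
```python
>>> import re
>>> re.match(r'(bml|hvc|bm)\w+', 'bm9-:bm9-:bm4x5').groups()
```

('bm',)

The match spans [0:3] → 'bm9'.
Captured: group 1 = 'bm'.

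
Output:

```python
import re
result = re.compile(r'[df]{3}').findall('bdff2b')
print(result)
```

Pattern: exactly 3 of one of [df].
`findall` yields the raw match text (1 of them) because the pattern has no groups.

['dff']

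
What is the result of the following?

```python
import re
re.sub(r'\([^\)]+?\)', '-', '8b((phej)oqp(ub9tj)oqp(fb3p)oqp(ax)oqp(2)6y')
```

Matches: at [2:9] → '((phej)'; at [12:19] → '(ub9tj)'; at [22:28] → '(fb3p)'; at [31:35] → '(ax)'; at [38:41] → '(2)'.
`sub` substitutes '-' at each match site.

'8b-oqp-oqp-oqp-oqp-6y'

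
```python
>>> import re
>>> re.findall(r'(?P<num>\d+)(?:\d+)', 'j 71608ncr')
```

['7160']

Pattern: one or more of a digit (captured as 'num'); then one or more of a digit (non-capturing group).
Matches: at [2:7] match '71608', group 1 = '7160'.
Because there's exactly one group, `findall` drops the full match and keeps group 1 from the one hit.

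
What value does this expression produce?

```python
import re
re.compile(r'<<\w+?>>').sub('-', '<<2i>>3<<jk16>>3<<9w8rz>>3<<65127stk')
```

Each match is replaced by '-'.

'-3-3-3<<65127stk'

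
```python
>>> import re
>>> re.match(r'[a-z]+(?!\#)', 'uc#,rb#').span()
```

(0, 1)

With `match`, the pattern is implicitly anchored at the beginning.
The match spans [0:1] → 'u'.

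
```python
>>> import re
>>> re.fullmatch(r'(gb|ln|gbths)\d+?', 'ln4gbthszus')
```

None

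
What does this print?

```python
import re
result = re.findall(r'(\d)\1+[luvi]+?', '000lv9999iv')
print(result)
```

`\1` is not a pattern — it's the concrete string captured by group 1, re-applied verbatim.
`findall` collects group 1 from each match (2 total).

['0', '9']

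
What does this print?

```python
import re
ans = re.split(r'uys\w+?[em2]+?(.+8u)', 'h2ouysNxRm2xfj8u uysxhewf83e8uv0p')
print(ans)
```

Pattern: the literal 'uys', then one or more of a word character (lazy); then one or more of one of [em2] (lazy); then one or more of any character, then the literal '8u' (captured).
Lazy quantifiers expand one character at a time until the remainder of the pattern can match.
Matches to split on: at [3:30] → 'uysNxRm2xfj8u uysxhewf83e8u'.
The group in the pattern means `split` returns the separators' captures alongside the pieces.

['h2o', '2xfj8u uysxhewf83e8u', 'v0p']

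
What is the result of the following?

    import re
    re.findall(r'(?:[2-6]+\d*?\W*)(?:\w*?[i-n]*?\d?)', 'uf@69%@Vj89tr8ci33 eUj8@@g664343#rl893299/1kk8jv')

['69', '33 ', '664343#', '329']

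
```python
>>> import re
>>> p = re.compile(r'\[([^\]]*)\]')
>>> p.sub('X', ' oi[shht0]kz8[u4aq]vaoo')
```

' oiXkz8Xvaoo'

Every occurrence is swapped for 'X'.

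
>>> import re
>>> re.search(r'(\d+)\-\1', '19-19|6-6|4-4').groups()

('19',)

`\1` is not a pattern — it's the concrete string captured by group 1, re-applied verbatim.
`re.search` tries every starting position until one works.
The match spans [0:5] → '19-19'.
Captured: group 1 = '19'.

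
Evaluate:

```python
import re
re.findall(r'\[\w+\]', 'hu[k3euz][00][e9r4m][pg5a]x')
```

['[k3euz]', '[00]', '[e9r4m]', '[pg5a]']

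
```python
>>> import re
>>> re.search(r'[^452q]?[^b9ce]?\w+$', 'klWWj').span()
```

(0, 5)

The match spans [0:5] → 'klWWj'.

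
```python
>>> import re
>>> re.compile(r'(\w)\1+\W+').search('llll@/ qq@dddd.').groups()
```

('l',)

A backreference is literal: `\1` must see the identical characters the first group matched.
`search` walks the string left to right and returns the first match it finds.
The match spans [0:7] → 'llll@/ '.
Captured: group 1 = 'l'.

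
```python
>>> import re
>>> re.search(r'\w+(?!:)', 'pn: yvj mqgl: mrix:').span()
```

(0, 1)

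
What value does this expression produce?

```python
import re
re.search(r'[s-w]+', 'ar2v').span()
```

(3, 4)

Pattern: one or more of a character in [s-w].
`search` walks the string left to right and returns the first match it finds.
The match spans [3:4] → 'v'.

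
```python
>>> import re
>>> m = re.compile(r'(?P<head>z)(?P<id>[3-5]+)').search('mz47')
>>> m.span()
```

(1, 3)

The match spans [1:3] → 'z4'.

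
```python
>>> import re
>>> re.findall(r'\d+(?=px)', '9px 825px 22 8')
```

Lookahead/lookbehind check context without consuming it, so the matched span excludes the asserted characters.
`findall` yields the raw match text (2 of them) because the pattern has no groups.

['9', '825']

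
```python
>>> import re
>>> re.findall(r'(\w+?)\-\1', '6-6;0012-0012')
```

['6', '0012']

`\1` has to match the exact text group 1 already captured.
With a single group, `findall` returns only what that group captured — 2 items.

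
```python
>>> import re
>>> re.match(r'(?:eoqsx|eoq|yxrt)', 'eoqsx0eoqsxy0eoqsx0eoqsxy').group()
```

`|` is ordered: at each position the engine commits to the first alternative that works.
`re.match` only tries the pattern at the start of the string.
The match spans [0:5] → 'eoqsx'.

'eoqsx'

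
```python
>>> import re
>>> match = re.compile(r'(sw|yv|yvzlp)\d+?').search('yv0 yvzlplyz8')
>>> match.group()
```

'yv0'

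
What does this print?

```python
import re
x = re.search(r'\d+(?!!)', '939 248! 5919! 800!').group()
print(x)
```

939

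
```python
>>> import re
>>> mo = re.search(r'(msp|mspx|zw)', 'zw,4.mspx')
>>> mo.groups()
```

The match spans [0:2] → 'zw'.
Captured: group 1 = 'zw'.

('zw',)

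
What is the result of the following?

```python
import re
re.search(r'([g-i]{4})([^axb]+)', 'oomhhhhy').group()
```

The match spans [3:8] → 'hhhhy'.

'hhhhy'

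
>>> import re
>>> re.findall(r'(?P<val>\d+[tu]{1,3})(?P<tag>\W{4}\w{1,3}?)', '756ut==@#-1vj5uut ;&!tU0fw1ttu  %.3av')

The pattern matches one or more of a digit, then 1 to 3 of one of [tu] (captured as 'val'); then exactly 4 of a non-word character, then 1 to 3 of a word character (lazy) (captured as 'tag').
A non-greedy quantifier consumes as few characters as it can — just enough that the remainder of the pattern still matches from where it stops; whatever follows it matches normally.
Walking the string: at [13:22] match '5uut ;&!t', groups = ('5uut', ' ;&!t'); at [26:35] match '1ttu  %.3', groups = ('1ttu', '  %.3').
With 2 capturing groups, `findall` returns a 2-tuple per match.

[('5uut', ' ;&!t'), ('1ttu', '  %.3')]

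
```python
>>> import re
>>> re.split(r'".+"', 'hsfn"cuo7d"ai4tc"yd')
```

['hsfn', 'yd']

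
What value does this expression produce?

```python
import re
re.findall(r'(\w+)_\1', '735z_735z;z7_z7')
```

The backreference `\1` re-matches whatever the first group consumed, character for character.
Because there's exactly one group, `findall` drops the full match and keeps group 1 from each hit.

['735z', 'z7']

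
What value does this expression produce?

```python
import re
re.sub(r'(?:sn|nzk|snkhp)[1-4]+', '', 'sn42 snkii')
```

' snkii'

Each match is replaced by ''.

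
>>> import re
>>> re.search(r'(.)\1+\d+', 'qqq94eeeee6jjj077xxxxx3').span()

`\1` has to match the exact text group 1 already captured.
`re.search` scans for the first position where the pattern succeeds.
The match spans [0:5] → 'qqq94'.
Captured: group 1 = 'q'.

(0, 5)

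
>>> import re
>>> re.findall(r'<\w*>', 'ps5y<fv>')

['<fv>']

With no groups in the pattern, `findall` gives back each whole match — 1 here.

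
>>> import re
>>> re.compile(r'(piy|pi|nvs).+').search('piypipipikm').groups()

`|` is ordered: at each position the engine commits to the first alternative that works.
`re.search` scans for the first position where the pattern succeeds.
The match spans [0:11] → 'piypipipikm'.
Captured: group 1 = 'piy'.

('piy',)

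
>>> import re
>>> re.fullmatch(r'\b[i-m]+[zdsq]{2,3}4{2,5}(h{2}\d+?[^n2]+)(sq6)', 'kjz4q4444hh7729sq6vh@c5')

Pattern: a word boundary (`\b`, zero-width); then one or more of a character in [i-m], then 2 to 3 of one of [zdsq], then 2 to 5 of the literal '4'; then exactly 2 of a literal 'h', then one or more of a digit (lazy), then one or more of any character except [n2] (captured); then the literal 's', then the literal 'q6' (captured).
`re.fullmatch` is like wrapping the pattern in `^…$` (in single-line mode).
Here the pattern can't cover the whole string, so the call returns None.

None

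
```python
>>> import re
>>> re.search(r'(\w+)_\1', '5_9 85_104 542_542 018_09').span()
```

(11, 18)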